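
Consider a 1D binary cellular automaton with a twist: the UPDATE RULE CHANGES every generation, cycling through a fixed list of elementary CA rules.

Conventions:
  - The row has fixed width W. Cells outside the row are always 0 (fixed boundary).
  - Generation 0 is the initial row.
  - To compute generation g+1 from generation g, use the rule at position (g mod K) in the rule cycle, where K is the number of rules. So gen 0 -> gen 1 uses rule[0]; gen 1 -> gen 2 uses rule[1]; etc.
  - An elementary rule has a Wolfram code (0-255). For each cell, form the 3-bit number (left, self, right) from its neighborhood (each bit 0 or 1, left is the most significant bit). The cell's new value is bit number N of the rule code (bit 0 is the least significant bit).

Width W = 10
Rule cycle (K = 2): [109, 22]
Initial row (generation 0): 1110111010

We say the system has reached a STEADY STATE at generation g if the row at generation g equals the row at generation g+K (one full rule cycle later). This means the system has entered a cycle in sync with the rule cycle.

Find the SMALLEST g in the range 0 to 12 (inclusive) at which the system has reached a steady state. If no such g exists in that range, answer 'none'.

Gen 0: 1110111010
Gen 1 (rule 109): 1011101110
Gen 2 (rule 22): 1000000001
Gen 3 (rule 109): 1011111101
Gen 4 (rule 22): 1000000001
Gen 5 (rule 109): 1011111101
Gen 6 (rule 22): 1000000001
Gen 7 (rule 109): 1011111101
Gen 8 (rule 22): 1000000001
Gen 9 (rule 109): 1011111101
Gen 10 (rule 22): 1000000001
Gen 11 (rule 109): 1011111101
Gen 12 (rule 22): 1000000001
Gen 13 (rule 109): 1011111101
Gen 14 (rule 22): 1000000001

Answer: 2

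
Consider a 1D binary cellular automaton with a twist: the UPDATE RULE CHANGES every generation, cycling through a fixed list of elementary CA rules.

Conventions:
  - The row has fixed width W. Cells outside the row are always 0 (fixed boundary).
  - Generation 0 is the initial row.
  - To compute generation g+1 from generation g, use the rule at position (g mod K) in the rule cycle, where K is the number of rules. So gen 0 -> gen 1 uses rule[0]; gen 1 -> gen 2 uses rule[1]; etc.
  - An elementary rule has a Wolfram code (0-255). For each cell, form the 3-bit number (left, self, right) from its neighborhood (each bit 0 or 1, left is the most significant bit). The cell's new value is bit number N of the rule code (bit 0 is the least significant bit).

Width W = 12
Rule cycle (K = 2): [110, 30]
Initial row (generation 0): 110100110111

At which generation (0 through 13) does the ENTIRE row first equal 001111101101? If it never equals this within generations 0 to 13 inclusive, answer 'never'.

Gen 0: 110100110111
Gen 1 (rule 110): 111101111101
Gen 2 (rule 30): 100001000001
Gen 3 (rule 110): 100011000011
Gen 4 (rule 30): 110110100110
Gen 5 (rule 110): 111111101110
Gen 6 (rule 30): 100000001001
Gen 7 (rule 110): 100000011011
Gen 8 (rule 30): 110000110010
Gen 9 (rule 110): 110001110110
Gen 10 (rule 30): 101011000101
Gen 11 (rule 110): 111111001111
Gen 12 (rule 30): 100000111000
Gen 13 (rule 110): 100001101000

Answer: never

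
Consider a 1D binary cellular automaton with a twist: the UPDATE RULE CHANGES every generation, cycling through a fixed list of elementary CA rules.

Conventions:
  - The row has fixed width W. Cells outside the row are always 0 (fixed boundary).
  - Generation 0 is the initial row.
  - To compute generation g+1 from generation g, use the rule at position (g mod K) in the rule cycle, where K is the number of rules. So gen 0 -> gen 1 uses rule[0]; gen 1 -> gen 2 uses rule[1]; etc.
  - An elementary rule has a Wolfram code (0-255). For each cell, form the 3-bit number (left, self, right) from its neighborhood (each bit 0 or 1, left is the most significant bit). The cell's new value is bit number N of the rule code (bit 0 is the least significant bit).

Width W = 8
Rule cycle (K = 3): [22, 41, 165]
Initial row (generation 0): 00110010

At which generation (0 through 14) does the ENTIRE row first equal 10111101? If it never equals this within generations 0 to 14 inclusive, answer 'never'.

Answer: 9

Derivation:
Gen 0: 00110010
Gen 1 (rule 22): 01001111
Gen 2 (rule 41): 00001000
Gen 3 (rule 165): 11101011
Gen 4 (rule 22): 00001000
Gen 5 (rule 41): 11100011
Gen 6 (rule 165): 01001000
Gen 7 (rule 22): 11111100
Gen 8 (rule 41): 10000001
Gen 9 (rule 165): 10111101
Gen 10 (rule 22): 10000001
Gen 11 (rule 41): 00111100
Gen 12 (rule 165): 10011001
Gen 13 (rule 22): 11100111
Gen 14 (rule 41): 10000100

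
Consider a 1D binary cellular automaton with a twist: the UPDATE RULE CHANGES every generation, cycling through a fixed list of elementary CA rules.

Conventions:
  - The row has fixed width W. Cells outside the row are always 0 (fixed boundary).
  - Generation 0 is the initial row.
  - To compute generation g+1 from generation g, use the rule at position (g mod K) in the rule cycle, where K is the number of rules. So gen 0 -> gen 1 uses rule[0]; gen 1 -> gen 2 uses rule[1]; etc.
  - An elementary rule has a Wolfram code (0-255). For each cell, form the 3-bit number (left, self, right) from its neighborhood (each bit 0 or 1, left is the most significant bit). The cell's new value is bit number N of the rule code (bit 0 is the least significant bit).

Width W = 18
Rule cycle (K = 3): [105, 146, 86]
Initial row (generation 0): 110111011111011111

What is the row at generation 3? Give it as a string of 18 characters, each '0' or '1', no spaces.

Gen 0: 110111011111011111
Gen 1 (rule 105): 111101110001110001
Gen 2 (rule 146): 011000101010101010
Gen 3 (rule 86): 101101101010101011

Answer: 101101101010101011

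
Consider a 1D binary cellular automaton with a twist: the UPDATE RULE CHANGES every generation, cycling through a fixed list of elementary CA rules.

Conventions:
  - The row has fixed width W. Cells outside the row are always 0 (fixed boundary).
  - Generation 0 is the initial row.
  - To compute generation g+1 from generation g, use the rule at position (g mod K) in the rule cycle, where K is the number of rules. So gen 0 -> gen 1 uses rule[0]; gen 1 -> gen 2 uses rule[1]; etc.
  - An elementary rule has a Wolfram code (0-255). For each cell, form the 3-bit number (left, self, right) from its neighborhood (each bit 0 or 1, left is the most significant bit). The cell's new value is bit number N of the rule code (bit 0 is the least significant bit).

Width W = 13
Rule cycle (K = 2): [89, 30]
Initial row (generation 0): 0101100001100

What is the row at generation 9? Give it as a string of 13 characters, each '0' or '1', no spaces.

Gen 0: 0101100001100
Gen 1 (rule 89): 0001111101111
Gen 2 (rule 30): 0011000001000
Gen 3 (rule 89): 1011111100111
Gen 4 (rule 30): 1010000011100
Gen 5 (rule 89): 0001111010111
Gen 6 (rule 30): 0011000010100
Gen 7 (rule 89): 1011111000011
Gen 8 (rule 30): 1010000100110
Gen 9 (rule 89): 0001110010111

Answer: 0001110010111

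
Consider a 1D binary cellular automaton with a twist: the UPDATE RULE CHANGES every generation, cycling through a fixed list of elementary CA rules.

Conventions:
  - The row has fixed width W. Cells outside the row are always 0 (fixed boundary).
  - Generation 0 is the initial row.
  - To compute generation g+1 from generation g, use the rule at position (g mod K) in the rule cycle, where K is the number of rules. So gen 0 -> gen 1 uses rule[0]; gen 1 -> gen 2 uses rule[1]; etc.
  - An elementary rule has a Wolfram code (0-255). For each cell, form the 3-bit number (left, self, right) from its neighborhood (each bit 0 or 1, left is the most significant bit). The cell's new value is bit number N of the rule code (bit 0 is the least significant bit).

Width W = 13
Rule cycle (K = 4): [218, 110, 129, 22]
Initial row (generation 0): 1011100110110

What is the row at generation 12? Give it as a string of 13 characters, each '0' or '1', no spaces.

Answer: 1110001111110

Derivation:
Gen 0: 1011100110110
Gen 1 (rule 218): 0011111110111
Gen 2 (rule 110): 0110000011101
Gen 3 (rule 129): 0000111001000
Gen 4 (rule 22): 0001000111100
Gen 5 (rule 218): 0010101111110
Gen 6 (rule 110): 0111111000010
Gen 7 (rule 129): 0011110011000
Gen 8 (rule 22): 0100001100100
Gen 9 (rule 218): 1010011111010
Gen 10 (rule 110): 1110110001110
Gen 11 (rule 129): 0100000100100
Gen 12 (rule 22): 1110001111110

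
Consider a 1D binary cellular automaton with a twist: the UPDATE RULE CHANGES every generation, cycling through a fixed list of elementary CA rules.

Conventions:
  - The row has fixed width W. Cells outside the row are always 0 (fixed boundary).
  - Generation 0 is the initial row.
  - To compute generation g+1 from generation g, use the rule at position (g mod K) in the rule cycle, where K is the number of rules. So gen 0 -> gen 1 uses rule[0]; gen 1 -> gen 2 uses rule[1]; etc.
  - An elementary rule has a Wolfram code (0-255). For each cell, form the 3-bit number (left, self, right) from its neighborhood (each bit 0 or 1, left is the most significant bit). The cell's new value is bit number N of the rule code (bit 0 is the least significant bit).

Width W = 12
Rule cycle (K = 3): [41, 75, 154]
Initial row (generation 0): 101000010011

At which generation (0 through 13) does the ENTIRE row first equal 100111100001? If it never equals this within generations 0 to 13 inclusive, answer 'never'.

Gen 0: 101000010011
Gen 1 (rule 41): 010011000010
Gen 2 (rule 75): 100111011100
Gen 3 (rule 154): 011110011010
Gen 4 (rule 41): 010000010100
Gen 5 (rule 75): 100111100001
Gen 6 (rule 154): 011111010010
Gen 7 (rule 41): 010000100000
Gen 8 (rule 75): 100111001111
Gen 9 (rule 154): 011110111110
Gen 10 (rule 41): 010001100000
Gen 11 (rule 75): 100111101111
Gen 12 (rule 154): 011111001110
Gen 13 (rule 41): 010000001000

Answer: 5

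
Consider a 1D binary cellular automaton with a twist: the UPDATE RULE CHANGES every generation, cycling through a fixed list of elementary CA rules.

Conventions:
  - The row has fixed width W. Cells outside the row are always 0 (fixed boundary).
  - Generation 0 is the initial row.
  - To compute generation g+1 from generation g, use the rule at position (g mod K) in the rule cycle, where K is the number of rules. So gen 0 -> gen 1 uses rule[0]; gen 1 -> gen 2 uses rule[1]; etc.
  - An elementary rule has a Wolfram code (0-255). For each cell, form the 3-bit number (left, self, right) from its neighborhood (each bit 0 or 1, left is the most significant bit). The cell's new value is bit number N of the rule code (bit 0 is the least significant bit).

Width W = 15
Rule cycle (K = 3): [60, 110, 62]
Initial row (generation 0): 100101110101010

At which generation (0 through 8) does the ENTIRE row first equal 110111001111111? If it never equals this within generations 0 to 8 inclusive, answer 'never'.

Answer: 1

Derivation:
Gen 0: 100101110101010
Gen 1 (rule 60): 110111001111111
Gen 2 (rule 110): 111101011000001
Gen 3 (rule 62): 100011110100011
Gen 4 (rule 60): 110010001110010
Gen 5 (rule 110): 110110011010110
Gen 6 (rule 62): 101101110111101
Gen 7 (rule 60): 111011001100011
Gen 8 (rule 110): 101111011100111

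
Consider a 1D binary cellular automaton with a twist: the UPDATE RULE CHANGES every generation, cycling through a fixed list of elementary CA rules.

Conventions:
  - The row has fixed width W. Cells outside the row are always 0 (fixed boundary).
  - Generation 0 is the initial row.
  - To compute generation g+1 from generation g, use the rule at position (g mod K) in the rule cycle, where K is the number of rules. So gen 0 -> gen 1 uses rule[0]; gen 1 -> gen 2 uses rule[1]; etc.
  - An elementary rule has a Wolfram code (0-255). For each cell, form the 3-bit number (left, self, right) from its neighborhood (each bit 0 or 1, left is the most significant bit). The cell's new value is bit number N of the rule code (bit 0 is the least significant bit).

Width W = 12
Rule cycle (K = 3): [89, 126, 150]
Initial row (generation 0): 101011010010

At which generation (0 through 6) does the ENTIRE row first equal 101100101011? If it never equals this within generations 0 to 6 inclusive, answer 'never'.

Gen 0: 101011010010
Gen 1 (rule 89): 000011001001
Gen 2 (rule 126): 000111111111
Gen 3 (rule 150): 001011111110
Gen 4 (rule 89): 100010000011
Gen 5 (rule 126): 110111000111
Gen 6 (rule 150): 000010101010

Answer: never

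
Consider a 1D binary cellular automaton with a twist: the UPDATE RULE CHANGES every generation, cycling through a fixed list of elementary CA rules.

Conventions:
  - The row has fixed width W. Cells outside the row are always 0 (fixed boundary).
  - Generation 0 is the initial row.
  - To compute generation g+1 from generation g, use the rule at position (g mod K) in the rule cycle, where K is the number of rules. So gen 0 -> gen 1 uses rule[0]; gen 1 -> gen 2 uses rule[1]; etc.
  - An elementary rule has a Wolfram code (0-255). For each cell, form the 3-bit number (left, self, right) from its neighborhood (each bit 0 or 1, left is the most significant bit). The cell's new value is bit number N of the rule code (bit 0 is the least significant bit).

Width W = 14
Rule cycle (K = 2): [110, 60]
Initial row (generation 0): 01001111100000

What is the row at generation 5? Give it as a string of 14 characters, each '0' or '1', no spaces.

Gen 0: 01001111100000
Gen 1 (rule 110): 11011000100000
Gen 2 (rule 60): 10110100110000
Gen 3 (rule 110): 11111101110000
Gen 4 (rule 60): 10000011001000
Gen 5 (rule 110): 10000111011000

Answer: 10000111011000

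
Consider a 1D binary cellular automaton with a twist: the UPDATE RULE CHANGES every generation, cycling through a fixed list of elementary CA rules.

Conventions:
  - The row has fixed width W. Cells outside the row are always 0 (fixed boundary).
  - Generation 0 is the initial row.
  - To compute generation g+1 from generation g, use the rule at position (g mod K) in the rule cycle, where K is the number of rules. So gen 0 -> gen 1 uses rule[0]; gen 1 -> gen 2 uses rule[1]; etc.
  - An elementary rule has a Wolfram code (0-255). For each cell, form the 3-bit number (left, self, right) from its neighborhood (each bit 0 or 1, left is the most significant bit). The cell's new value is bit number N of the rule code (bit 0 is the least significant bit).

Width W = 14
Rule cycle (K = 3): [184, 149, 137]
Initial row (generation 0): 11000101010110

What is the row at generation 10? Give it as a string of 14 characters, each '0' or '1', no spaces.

Gen 0: 11000101010110
Gen 1 (rule 184): 10100010101101
Gen 2 (rule 149): 10111010100001
Gen 3 (rule 137): 00110000001100
Gen 4 (rule 184): 00101000001010
Gen 5 (rule 149): 10101111101011
Gen 6 (rule 137): 00001111000010
Gen 7 (rule 184): 00001110100001
Gen 8 (rule 149): 11100100111101
Gen 9 (rule 137): 11000000111000
Gen 10 (rule 184): 10100000110100

Answer: 10100000110100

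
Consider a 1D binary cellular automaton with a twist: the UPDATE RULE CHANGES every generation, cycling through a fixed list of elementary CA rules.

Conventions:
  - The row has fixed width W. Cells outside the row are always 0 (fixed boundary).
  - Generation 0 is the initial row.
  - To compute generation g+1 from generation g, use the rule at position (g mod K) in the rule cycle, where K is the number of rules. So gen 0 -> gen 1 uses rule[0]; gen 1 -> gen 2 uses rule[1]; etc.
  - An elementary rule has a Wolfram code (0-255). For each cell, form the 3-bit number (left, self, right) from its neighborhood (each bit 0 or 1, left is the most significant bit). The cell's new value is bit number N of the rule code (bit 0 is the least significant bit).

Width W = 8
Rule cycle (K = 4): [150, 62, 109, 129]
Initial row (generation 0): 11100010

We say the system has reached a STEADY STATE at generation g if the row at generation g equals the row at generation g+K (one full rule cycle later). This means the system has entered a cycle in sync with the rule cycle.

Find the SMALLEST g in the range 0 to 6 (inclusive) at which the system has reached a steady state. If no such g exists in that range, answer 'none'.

Gen 0: 11100010
Gen 1 (rule 150): 01010111
Gen 2 (rule 62): 11111100
Gen 3 (rule 109): 10000101
Gen 4 (rule 129): 00110000
Gen 5 (rule 150): 01001000
Gen 6 (rule 62): 11111100
Gen 7 (rule 109): 10000101
Gen 8 (rule 129): 00110000
Gen 9 (rule 150): 01001000
Gen 10 (rule 62): 11111100

Answer: 2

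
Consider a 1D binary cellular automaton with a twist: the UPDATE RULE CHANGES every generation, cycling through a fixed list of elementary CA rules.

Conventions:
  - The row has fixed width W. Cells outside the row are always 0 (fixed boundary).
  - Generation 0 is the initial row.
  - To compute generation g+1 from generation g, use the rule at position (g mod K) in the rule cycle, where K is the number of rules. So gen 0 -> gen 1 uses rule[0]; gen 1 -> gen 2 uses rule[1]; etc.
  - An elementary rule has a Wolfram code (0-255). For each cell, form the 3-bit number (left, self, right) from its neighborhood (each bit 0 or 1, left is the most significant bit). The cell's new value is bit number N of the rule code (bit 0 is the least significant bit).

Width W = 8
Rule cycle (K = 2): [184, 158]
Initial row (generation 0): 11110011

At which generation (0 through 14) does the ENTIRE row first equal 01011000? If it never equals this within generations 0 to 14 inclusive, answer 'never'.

Gen 0: 11110011
Gen 1 (rule 184): 11101010
Gen 2 (rule 158): 11001011
Gen 3 (rule 184): 10100110
Gen 4 (rule 158): 10111101
Gen 5 (rule 184): 01111010
Gen 6 (rule 158): 11110011
Gen 7 (rule 184): 11101010
Gen 8 (rule 158): 11001011
Gen 9 (rule 184): 10100110
Gen 10 (rule 158): 10111101
Gen 11 (rule 184): 01111010
Gen 12 (rule 158): 11110011
Gen 13 (rule 184): 11101010
Gen 14 (rule 158): 11001011

Answer: never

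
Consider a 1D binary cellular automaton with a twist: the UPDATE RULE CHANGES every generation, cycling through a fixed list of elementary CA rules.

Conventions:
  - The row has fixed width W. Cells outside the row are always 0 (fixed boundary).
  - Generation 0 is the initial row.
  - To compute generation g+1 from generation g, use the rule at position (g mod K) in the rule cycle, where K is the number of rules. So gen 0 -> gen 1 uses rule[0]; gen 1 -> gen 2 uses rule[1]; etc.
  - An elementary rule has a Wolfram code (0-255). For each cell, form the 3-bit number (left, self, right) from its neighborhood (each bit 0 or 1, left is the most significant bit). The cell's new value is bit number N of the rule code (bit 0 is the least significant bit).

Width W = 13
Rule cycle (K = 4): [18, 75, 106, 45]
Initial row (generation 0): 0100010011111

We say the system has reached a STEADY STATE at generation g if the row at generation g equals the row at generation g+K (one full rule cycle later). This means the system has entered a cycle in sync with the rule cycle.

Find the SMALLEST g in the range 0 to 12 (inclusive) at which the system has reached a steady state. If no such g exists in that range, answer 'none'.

Gen 0: 0100010011111
Gen 1 (rule 18): 1010101100000
Gen 2 (rule 75): 0000001101111
Gen 3 (rule 106): 0000011111001
Gen 4 (rule 45): 1111010000001
Gen 5 (rule 18): 0000001000010
Gen 6 (rule 75): 1111110011100
Gen 7 (rule 106): 1000010110100
Gen 8 (rule 45): 1011011101101
Gen 9 (rule 18): 0000000000000
Gen 10 (rule 75): 1111111111111
Gen 11 (rule 106): 1000000000001
Gen 12 (rule 45): 1011111111101
Gen 13 (rule 18): 0000000000000
Gen 14 (rule 75): 1111111111111
Gen 15 (rule 106): 1000000000001
Gen 16 (rule 45): 1011111111101

Answer: 9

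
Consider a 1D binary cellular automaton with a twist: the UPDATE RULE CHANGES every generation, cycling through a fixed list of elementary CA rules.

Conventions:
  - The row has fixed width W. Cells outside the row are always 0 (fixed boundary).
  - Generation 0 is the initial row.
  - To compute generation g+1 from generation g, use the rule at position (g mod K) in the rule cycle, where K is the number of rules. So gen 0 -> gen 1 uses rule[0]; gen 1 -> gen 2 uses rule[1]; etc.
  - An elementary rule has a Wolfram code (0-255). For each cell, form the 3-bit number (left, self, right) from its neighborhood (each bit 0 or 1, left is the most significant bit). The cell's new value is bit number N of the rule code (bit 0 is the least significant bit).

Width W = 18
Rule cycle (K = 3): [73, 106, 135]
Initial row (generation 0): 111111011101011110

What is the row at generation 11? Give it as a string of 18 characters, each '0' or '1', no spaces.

Answer: 010001010100000010

Derivation:
Gen 0: 111111011101011110
Gen 1 (rule 73): 100001010100010010
Gen 2 (rule 106): 000010101000100100
Gen 3 (rule 135): 111110101011101101
Gen 4 (rule 73): 100010000010101100
Gen 5 (rule 106): 000100000101011100
Gen 6 (rule 135): 111101111101001001
Gen 7 (rule 73): 100101000100000000
Gen 8 (rule 106): 001010001000000000
Gen 9 (rule 135): 111010111011111111
Gen 10 (rule 73): 101000101010000001
Gen 11 (rule 106): 010001010100000010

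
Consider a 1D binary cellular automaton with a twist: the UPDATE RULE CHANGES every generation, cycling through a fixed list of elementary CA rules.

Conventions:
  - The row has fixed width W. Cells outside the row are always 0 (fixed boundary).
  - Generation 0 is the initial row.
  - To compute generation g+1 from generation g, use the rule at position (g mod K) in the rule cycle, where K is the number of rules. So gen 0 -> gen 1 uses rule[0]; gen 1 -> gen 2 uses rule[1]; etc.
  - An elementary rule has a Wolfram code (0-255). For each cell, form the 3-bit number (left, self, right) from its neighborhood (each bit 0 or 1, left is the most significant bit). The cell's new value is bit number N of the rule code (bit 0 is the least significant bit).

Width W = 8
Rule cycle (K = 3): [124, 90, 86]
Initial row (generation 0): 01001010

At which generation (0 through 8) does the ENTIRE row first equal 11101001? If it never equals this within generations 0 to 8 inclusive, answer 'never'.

Answer: 2

Derivation:
Gen 0: 01001010
Gen 1 (rule 124): 01101111
Gen 2 (rule 90): 11101001
Gen 3 (rule 86): 00101111
Gen 4 (rule 124): 00111001
Gen 5 (rule 90): 01101110
Gen 6 (rule 86): 10100011
Gen 7 (rule 124): 11110011
Gen 8 (rule 90): 10011111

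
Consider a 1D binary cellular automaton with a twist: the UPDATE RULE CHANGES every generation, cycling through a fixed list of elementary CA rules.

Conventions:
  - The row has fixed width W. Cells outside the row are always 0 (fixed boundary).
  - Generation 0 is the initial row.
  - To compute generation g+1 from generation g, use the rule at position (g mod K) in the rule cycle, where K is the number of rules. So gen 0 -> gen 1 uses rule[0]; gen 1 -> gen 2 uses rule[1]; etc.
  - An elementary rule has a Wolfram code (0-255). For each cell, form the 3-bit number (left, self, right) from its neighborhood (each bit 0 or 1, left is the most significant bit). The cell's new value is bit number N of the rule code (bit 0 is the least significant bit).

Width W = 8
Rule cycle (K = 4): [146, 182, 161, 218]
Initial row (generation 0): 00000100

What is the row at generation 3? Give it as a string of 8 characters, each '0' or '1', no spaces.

Answer: 11001110

Derivation:
Gen 0: 00000100
Gen 1 (rule 146): 00001010
Gen 2 (rule 182): 00011111
Gen 3 (rule 161): 11001110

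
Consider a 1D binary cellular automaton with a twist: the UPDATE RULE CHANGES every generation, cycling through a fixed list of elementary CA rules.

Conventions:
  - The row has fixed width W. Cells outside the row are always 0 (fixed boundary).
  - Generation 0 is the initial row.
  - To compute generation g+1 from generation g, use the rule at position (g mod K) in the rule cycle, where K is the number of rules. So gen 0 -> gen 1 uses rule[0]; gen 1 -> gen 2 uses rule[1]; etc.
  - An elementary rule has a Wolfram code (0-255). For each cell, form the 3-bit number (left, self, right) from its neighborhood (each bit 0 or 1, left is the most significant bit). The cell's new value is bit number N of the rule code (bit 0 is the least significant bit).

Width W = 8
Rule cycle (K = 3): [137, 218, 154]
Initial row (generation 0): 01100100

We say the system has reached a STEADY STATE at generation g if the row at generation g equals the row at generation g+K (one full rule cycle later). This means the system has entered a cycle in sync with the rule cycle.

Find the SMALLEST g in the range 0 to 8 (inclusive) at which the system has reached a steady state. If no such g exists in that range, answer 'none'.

Gen 0: 01100100
Gen 1 (rule 137): 01000001
Gen 2 (rule 218): 10100010
Gen 3 (rule 154): 00010101
Gen 4 (rule 137): 11000000
Gen 5 (rule 218): 11100000
Gen 6 (rule 154): 11010000
Gen 7 (rule 137): 10000111
Gen 8 (rule 218): 01001111
Gen 9 (rule 154): 10111110
Gen 10 (rule 137): 00111100
Gen 11 (rule 218): 01111110

Answer: none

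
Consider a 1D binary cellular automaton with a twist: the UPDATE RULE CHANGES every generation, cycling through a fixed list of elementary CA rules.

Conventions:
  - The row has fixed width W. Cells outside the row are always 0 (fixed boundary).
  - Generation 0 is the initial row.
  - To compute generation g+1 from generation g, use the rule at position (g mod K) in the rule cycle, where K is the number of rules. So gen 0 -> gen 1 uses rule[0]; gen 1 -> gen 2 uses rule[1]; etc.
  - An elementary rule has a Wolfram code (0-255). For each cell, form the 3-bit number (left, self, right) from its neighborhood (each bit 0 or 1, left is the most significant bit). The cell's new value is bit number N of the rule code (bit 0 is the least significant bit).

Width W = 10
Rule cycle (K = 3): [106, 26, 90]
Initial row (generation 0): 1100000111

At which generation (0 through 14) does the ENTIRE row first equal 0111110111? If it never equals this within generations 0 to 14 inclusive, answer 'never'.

Answer: never

Derivation:
Gen 0: 1100000111
Gen 1 (rule 106): 1100001101
Gen 2 (rule 26): 1010011000
Gen 3 (rule 90): 0001111100
Gen 4 (rule 106): 0011000100
Gen 5 (rule 26): 0110101010
Gen 6 (rule 90): 1110000001
Gen 7 (rule 106): 1010000010
Gen 8 (rule 26): 0001000101
Gen 9 (rule 90): 0010101000
Gen 10 (rule 106): 0101010000
Gen 11 (rule 26): 1000001000
Gen 12 (rule 90): 0100010100
Gen 13 (rule 106): 1000101000
Gen 14 (rule 26): 0101000100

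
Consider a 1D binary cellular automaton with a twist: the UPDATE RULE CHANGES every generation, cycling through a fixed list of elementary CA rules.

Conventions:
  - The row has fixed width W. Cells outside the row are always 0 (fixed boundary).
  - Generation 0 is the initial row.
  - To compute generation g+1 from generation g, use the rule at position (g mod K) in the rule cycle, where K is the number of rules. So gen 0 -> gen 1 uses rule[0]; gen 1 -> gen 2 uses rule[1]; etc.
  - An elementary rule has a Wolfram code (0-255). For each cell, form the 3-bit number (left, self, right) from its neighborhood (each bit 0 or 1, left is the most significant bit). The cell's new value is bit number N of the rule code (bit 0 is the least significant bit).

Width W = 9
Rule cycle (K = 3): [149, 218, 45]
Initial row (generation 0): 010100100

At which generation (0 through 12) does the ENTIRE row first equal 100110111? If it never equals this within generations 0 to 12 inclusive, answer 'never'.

Gen 0: 010100100
Gen 1 (rule 149): 010110111
Gen 2 (rule 218): 100110111
Gen 3 (rule 45): 100101100
Gen 4 (rule 149): 110100011
Gen 5 (rule 218): 110010111
Gen 6 (rule 45): 100011100
Gen 7 (rule 149): 111001011
Gen 8 (rule 218): 111110011
Gen 9 (rule 45): 100000010
Gen 10 (rule 149): 111111011
Gen 11 (rule 218): 111111011
Gen 12 (rule 45): 100000110

Answer: 2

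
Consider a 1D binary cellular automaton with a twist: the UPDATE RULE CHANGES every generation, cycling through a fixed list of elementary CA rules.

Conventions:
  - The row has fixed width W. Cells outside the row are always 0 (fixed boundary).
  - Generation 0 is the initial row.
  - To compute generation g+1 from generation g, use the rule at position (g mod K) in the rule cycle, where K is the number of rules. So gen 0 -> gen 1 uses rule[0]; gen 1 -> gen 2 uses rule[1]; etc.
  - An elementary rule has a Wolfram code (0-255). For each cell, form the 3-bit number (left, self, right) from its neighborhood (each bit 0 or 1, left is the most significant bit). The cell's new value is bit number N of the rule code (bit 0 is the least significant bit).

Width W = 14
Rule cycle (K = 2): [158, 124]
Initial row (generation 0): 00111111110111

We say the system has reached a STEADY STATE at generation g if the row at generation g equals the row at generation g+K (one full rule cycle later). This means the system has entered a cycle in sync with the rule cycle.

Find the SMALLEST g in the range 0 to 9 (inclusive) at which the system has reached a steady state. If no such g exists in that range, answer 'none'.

Gen 0: 00111111110111
Gen 1 (rule 158): 01111111100110
Gen 2 (rule 124): 01000000110111
Gen 3 (rule 158): 11100001100110
Gen 4 (rule 124): 10110001110111
Gen 5 (rule 158): 10101011100110
Gen 6 (rule 124): 11111110110111
Gen 7 (rule 158): 11111100100110
Gen 8 (rule 124): 10000110110111
Gen 9 (rule 158): 11001100100110
Gen 10 (rule 124): 11101110110111
Gen 11 (rule 158): 11001100100110

Answer: 9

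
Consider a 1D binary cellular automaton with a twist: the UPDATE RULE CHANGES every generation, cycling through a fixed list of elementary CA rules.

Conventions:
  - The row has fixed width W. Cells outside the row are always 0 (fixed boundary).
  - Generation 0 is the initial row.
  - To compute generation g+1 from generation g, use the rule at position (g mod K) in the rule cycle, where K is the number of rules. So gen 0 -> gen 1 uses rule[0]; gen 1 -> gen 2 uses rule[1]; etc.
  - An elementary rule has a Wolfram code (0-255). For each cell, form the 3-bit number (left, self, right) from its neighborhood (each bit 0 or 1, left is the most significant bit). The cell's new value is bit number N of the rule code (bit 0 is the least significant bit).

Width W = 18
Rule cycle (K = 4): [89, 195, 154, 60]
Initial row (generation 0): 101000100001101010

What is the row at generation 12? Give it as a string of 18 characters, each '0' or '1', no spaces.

Gen 0: 101000100001101010
Gen 1 (rule 89): 000110011101100001
Gen 2 (rule 195): 111010101100101110
Gen 3 (rule 154): 110000001011001101
Gen 4 (rule 60): 101000001110101011
Gen 5 (rule 89): 000111101010000011
Gen 6 (rule 195): 111011100000111101
Gen 7 (rule 154): 110011010001111000
Gen 8 (rule 60): 101010111001000100
Gen 9 (rule 89): 000000101100110011
Gen 10 (rule 195): 111111000101010101
Gen 11 (rule 154): 111110101000000000
Gen 12 (rule 60): 100001111100000000

Answer: 100001111100000000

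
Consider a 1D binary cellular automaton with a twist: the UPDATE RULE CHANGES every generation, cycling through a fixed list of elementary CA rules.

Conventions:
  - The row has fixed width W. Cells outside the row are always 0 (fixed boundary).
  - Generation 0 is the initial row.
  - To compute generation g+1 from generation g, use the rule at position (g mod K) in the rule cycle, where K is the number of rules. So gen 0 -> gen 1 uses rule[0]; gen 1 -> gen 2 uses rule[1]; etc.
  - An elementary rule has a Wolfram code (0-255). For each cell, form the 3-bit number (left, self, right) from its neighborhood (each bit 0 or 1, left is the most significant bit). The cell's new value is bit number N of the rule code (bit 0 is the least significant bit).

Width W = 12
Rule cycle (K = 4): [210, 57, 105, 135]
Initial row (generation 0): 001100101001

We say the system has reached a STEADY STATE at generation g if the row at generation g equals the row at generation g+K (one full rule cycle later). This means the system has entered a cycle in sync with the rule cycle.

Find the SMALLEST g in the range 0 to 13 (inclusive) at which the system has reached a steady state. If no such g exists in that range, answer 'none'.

Gen 0: 001100101001
Gen 1 (rule 210): 010111000110
Gen 2 (rule 57): 001100110101
Gen 3 (rule 105): 101100111010
Gen 4 (rule 135): 100001010010
Gen 5 (rule 210): 010010001101
Gen 6 (rule 57): 001001101010
Gen 7 (rule 105): 100001110100
Gen 8 (rule 135): 101110100101
Gen 9 (rule 210): 000110011000
Gen 10 (rule 57): 110101010111
Gen 11 (rule 105): 111010101101
Gen 12 (rule 135): 010010100001
Gen 13 (rule 210): 101100010010
Gen 14 (rule 57): 011011001001
Gen 15 (rule 105): 011111000000
Gen 16 (rule 135): 101110011111
Gen 17 (rule 210): 000111101111

Answer: none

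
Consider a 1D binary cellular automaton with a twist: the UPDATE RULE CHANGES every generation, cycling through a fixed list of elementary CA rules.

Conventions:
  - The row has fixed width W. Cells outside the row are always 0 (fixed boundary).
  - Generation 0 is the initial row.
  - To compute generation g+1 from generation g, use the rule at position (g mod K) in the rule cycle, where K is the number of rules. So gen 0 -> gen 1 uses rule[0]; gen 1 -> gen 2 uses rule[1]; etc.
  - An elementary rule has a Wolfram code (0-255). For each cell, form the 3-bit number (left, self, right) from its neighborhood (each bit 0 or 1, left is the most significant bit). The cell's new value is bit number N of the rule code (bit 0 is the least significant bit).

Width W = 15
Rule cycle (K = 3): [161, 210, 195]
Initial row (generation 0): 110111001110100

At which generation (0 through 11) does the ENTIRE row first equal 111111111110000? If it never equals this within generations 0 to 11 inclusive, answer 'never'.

Answer: 6

Derivation:
Gen 0: 110111001110100
Gen 1 (rule 161): 001010000101001
Gen 2 (rule 210): 010001001000110
Gen 3 (rule 195): 100110010011010
Gen 4 (rule 161): 000000000000100
Gen 5 (rule 210): 000000000001010
Gen 6 (rule 195): 111111111110000
Gen 7 (rule 161): 011111111100111
Gen 8 (rule 210): 101111111111011
Gen 9 (rule 195): 000111111111001
Gen 10 (rule 161): 110011111110000
Gen 11 (rule 210): 011101111111000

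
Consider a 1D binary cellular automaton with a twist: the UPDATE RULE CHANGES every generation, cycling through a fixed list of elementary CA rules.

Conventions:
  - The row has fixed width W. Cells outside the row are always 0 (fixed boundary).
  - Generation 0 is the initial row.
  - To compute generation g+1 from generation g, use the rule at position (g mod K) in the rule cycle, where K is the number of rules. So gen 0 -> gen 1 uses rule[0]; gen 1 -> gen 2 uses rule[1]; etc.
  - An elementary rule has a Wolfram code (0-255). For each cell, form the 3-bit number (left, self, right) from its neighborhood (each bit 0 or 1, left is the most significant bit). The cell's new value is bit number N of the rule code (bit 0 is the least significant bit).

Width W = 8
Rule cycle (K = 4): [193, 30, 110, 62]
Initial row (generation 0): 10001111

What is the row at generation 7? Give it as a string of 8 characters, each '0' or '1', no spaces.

Gen 0: 10001111
Gen 1 (rule 193): 00100111
Gen 2 (rule 30): 01111100
Gen 3 (rule 110): 11000100
Gen 4 (rule 62): 10101110
Gen 5 (rule 193): 00000110
Gen 6 (rule 30): 00001101
Gen 7 (rule 110): 00011111

Answer: 00011111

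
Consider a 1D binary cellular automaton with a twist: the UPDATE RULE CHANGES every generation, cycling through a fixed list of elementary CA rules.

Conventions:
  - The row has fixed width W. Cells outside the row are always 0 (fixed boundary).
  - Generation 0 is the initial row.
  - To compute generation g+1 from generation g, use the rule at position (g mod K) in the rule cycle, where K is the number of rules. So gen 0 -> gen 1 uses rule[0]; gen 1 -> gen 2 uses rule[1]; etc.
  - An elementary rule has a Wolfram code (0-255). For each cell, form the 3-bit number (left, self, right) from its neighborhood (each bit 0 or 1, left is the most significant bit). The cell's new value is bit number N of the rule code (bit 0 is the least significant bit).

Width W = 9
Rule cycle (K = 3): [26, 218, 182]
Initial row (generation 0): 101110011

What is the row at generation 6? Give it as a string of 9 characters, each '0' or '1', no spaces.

Gen 0: 101110011
Gen 1 (rule 26): 001001110
Gen 2 (rule 218): 010111111
Gen 3 (rule 182): 111011110
Gen 4 (rule 26): 100010001
Gen 5 (rule 218): 010101010
Gen 6 (rule 182): 111111111

Answer: 111111111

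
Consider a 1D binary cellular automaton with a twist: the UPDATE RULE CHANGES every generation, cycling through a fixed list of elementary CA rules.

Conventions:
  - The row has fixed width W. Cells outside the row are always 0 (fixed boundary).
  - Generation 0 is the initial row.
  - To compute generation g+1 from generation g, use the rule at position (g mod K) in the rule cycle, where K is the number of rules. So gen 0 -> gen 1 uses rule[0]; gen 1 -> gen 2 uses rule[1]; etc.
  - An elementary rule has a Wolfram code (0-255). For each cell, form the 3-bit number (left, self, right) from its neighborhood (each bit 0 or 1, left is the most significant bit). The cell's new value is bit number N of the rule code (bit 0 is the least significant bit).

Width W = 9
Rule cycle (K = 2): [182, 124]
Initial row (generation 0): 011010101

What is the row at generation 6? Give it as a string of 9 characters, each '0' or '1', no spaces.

Gen 0: 011010101
Gen 1 (rule 182): 100111111
Gen 2 (rule 124): 110100001
Gen 3 (rule 182): 001110011
Gen 4 (rule 124): 001011011
Gen 5 (rule 182): 011100100
Gen 6 (rule 124): 010110110

Answer: 010110110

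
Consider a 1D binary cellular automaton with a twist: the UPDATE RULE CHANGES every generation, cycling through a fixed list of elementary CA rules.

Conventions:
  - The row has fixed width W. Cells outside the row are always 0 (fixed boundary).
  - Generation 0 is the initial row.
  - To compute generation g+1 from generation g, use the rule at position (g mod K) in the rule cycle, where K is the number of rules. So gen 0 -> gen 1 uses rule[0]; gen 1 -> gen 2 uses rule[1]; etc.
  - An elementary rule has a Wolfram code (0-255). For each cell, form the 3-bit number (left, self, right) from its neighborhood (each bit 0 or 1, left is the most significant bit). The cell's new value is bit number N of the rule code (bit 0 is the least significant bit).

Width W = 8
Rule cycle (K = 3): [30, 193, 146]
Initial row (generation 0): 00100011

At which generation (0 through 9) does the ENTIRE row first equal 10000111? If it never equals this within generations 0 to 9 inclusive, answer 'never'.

Gen 0: 00100011
Gen 1 (rule 30): 01110110
Gen 2 (rule 193): 00110010
Gen 3 (rule 146): 01001101
Gen 4 (rule 30): 11111001
Gen 5 (rule 193): 01111000
Gen 6 (rule 146): 10110100
Gen 7 (rule 30): 10100110
Gen 8 (rule 193): 00000010
Gen 9 (rule 146): 00000101

Answer: never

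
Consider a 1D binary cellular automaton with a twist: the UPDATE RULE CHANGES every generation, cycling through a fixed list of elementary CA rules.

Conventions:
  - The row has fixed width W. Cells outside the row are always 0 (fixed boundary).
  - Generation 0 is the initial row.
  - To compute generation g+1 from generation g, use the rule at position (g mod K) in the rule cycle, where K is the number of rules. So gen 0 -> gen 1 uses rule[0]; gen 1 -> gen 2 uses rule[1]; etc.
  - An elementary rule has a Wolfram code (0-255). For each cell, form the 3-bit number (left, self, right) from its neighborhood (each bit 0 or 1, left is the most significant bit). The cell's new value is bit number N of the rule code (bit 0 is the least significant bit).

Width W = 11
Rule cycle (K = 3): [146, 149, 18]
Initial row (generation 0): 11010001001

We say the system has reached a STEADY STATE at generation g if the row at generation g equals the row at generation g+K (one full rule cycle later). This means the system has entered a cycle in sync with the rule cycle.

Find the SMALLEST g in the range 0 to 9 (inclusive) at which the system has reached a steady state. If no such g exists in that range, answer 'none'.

Answer: 6

Derivation:
Gen 0: 11010001001
Gen 1 (rule 146): 00001010110
Gen 2 (rule 149): 11101010001
Gen 3 (rule 18): 00000001010
Gen 4 (rule 146): 00000010001
Gen 5 (rule 149): 11111011101
Gen 6 (rule 18): 00000000000
Gen 7 (rule 146): 00000000000
Gen 8 (rule 149): 11111111111
Gen 9 (rule 18): 00000000000
Gen 10 (rule 146): 00000000000
Gen 11 (rule 149): 11111111111
Gen 12 (rule 18): 00000000000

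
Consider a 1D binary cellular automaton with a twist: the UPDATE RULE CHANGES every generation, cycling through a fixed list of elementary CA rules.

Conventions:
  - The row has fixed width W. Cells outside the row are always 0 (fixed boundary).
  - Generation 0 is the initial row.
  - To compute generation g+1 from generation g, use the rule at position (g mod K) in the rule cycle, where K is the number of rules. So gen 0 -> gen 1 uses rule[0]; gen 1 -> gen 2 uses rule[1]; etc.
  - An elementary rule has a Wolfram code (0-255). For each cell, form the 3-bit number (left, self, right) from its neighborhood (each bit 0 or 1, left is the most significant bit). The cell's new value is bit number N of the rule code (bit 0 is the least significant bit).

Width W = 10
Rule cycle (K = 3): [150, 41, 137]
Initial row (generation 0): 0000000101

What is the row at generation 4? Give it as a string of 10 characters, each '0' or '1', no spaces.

Gen 0: 0000000101
Gen 1 (rule 150): 0000001101
Gen 2 (rule 41): 1111101010
Gen 3 (rule 137): 1111000000
Gen 4 (rule 150): 0110100000

Answer: 0110100000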